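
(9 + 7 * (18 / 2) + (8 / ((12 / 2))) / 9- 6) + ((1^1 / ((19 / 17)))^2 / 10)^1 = 6455263 / 97470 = 66.23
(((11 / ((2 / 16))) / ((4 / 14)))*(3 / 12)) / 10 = 77 / 10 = 7.70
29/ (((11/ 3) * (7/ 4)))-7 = -191/ 77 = -2.48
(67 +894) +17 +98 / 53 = 51932 / 53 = 979.85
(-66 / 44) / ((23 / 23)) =-3 / 2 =-1.50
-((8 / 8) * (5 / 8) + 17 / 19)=-231 / 152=-1.52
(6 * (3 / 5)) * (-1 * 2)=-36 / 5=-7.20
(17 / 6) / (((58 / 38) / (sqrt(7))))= 323 * sqrt(7) / 174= 4.91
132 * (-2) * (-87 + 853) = -202224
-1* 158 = -158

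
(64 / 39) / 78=0.02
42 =42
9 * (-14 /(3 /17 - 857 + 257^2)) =-2142 /1108267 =-0.00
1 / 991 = 0.00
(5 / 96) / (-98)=-0.00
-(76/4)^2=-361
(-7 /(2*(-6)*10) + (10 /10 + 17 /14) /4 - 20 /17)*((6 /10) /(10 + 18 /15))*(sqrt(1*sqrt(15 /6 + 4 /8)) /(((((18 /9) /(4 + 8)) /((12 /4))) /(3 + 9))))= -108837*3^(1 /4) /16660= -8.60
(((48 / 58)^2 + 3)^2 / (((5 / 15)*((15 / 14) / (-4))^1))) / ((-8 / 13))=873945891 / 3536405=247.13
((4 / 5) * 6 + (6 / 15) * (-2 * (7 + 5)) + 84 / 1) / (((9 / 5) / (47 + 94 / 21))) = 47564 / 21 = 2264.95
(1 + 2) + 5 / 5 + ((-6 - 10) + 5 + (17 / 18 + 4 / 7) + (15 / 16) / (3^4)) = -16549 / 3024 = -5.47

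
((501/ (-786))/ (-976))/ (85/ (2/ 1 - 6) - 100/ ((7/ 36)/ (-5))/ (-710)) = -82999/ 3160919960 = -0.00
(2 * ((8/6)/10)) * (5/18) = 0.07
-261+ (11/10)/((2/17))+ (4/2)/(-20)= -1007/4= -251.75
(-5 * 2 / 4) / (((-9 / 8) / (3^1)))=20 / 3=6.67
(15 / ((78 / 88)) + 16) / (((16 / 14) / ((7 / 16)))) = 5243 / 416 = 12.60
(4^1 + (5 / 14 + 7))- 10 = 19 / 14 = 1.36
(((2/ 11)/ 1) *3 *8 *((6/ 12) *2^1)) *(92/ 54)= 736/ 99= 7.43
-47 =-47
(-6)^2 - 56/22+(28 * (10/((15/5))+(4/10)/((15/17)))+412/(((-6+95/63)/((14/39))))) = 323419288/3035175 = 106.56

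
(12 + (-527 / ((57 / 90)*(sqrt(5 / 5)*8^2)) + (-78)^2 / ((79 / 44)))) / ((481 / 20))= 813555285 / 5775848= 140.85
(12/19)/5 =12/95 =0.13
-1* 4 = -4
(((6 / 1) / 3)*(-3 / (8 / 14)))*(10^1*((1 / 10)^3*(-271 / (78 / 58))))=55013 / 2600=21.16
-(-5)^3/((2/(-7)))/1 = -875/2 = -437.50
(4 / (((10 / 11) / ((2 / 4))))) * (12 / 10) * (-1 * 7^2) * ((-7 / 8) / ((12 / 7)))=26411 / 400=66.03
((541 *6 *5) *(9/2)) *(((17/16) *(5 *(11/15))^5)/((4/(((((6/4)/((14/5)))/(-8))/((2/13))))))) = -481385465275/86016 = -5596464.21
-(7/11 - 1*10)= 103/11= 9.36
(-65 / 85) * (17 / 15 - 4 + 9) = -1196 / 255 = -4.69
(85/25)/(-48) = -17/240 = -0.07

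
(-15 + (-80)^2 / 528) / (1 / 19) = -1805 / 33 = -54.70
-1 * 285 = -285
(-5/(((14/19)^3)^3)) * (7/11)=-1613438488895/32467359232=-49.69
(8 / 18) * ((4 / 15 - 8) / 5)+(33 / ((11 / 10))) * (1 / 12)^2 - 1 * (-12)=62213 / 5400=11.52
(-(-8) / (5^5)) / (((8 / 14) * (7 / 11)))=22 / 3125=0.01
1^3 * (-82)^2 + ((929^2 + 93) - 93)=869765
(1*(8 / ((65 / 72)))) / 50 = 288 / 1625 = 0.18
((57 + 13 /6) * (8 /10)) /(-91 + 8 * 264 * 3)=142 /18735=0.01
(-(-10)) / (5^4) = 0.02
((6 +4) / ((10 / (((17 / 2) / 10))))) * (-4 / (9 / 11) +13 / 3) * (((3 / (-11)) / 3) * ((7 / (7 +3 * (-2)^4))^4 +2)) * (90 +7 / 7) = 3146194233 / 402627500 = 7.81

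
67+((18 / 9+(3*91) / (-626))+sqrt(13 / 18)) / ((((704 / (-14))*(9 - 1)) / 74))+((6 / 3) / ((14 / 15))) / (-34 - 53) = 1084740935 / 16265984 - 259*sqrt(26) / 8448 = 66.53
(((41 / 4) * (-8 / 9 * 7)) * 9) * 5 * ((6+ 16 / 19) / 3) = -373100 / 57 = -6545.61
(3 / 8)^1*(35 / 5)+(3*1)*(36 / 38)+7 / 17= 15191 / 2584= 5.88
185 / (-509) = -185 / 509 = -0.36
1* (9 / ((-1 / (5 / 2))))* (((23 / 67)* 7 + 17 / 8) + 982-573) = -9974295 / 1072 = -9304.38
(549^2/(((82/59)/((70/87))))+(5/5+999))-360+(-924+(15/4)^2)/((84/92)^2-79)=137771025738379/786642400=175138.06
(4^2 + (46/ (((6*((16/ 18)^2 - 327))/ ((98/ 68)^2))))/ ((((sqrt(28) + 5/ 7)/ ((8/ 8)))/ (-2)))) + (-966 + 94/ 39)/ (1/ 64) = -16488470857542331/ 267436642434 + 24353343*sqrt(7)/ 3428674903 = -61653.73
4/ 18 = 2/ 9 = 0.22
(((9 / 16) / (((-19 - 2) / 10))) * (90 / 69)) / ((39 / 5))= -375 / 8372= -0.04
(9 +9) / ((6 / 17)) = 51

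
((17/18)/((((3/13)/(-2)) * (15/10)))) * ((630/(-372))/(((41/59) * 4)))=456365/137268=3.32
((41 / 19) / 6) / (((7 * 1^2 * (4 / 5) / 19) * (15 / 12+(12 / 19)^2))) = 74005 / 100002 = 0.74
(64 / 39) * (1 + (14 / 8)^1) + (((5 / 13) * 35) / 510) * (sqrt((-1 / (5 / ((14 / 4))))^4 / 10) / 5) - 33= -1111 / 39 + 343 * sqrt(10) / 1326000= -28.49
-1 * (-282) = 282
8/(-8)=-1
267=267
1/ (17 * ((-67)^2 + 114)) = 1/ 78251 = 0.00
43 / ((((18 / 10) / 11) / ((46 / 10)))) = 10879 / 9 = 1208.78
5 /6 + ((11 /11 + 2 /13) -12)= -781 /78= -10.01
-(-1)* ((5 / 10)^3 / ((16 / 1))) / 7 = 1 / 896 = 0.00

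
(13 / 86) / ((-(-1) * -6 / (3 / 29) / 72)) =-234 / 1247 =-0.19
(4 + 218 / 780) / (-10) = -1669 / 3900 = -0.43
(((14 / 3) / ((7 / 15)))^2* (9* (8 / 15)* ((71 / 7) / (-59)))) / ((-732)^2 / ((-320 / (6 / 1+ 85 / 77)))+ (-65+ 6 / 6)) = 7497600 / 1086605537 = 0.01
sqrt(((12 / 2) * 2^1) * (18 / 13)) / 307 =6 * sqrt(78) / 3991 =0.01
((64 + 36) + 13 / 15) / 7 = 1513 / 105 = 14.41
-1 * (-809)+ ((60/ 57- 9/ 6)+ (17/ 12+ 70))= 200633/ 228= 879.97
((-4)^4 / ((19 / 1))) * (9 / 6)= 384 / 19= 20.21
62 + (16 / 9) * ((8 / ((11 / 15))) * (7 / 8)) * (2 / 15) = 6362 / 99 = 64.26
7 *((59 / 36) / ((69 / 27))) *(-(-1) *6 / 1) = 1239 / 46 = 26.93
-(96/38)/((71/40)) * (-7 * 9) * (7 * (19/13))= 846720/923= 917.36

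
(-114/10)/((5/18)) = -1026/25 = -41.04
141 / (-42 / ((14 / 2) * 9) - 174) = -423 / 524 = -0.81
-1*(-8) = 8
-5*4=-20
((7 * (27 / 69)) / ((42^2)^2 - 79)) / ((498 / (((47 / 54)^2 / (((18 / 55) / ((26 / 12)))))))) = 11056045 / 1247131015441056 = 0.00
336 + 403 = 739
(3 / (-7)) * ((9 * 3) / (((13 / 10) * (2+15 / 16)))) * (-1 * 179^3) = 74329993440 / 4277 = 17379002.44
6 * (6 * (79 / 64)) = 711 / 16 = 44.44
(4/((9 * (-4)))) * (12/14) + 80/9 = 554/63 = 8.79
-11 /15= -0.73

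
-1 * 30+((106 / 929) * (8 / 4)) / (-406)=-5657716 / 188587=-30.00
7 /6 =1.17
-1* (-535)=535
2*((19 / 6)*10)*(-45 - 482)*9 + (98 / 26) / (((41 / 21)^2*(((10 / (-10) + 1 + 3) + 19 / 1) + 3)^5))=-64105690136697141 / 213408203125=-300390.00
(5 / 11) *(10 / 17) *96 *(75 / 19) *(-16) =-5760000 / 3553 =-1621.17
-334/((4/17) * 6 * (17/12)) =-167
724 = 724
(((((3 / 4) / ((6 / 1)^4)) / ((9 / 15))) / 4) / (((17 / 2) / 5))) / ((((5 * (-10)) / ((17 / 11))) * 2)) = -1 / 456192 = -0.00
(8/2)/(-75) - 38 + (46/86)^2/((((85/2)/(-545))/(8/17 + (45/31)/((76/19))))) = -102152388503/2484778650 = -41.11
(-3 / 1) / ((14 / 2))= -3 / 7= -0.43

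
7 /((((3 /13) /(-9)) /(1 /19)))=-273 /19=-14.37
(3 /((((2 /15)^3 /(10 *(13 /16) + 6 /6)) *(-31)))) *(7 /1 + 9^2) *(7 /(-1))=56912625 /248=229486.39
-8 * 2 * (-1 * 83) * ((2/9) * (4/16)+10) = 120184/9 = 13353.78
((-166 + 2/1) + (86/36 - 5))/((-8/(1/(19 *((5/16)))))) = 2999/855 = 3.51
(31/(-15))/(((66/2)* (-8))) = 31/3960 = 0.01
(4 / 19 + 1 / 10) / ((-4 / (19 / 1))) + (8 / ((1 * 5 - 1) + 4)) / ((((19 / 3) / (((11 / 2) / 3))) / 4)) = -241 / 760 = -0.32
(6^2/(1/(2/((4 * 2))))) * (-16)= -144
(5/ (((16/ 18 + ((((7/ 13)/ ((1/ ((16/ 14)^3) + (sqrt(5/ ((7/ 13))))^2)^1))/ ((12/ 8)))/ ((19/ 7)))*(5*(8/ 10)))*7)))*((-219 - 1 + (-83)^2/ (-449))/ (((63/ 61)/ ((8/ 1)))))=-1382.26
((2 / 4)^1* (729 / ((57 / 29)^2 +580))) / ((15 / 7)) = 204363 / 701470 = 0.29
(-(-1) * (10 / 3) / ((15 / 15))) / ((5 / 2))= 4 / 3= 1.33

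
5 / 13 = 0.38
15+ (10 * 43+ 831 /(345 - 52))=131216 /293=447.84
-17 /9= -1.89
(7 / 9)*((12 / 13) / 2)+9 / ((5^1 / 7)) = 2527 / 195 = 12.96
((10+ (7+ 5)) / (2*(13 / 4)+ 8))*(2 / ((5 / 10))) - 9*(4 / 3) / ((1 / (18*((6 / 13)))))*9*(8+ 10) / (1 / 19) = -115681264 / 377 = -306846.85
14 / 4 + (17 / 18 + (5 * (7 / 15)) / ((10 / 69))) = 1849 / 90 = 20.54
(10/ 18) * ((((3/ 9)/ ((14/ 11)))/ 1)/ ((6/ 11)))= 605/ 2268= 0.27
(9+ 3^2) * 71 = 1278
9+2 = 11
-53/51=-1.04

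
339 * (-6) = -2034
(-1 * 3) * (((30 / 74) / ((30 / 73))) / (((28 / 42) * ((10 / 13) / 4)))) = -8541 / 370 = -23.08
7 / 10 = 0.70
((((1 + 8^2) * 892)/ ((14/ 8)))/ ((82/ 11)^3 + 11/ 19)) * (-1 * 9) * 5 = -3594.04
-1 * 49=-49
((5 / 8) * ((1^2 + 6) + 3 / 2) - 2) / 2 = 53 / 32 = 1.66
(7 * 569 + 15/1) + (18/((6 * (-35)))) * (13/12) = 559707/140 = 3997.91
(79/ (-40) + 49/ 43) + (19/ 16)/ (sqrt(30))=-1437/ 1720 + 19 * sqrt(30)/ 480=-0.62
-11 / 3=-3.67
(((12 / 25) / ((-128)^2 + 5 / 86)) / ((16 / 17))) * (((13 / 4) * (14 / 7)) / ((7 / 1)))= 28509 / 986320300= 0.00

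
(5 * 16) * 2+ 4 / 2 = 162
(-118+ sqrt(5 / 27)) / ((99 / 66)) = -236 / 3+ 2 * sqrt(15) / 27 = -78.38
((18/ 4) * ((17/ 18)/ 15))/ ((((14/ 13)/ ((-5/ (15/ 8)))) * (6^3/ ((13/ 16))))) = -2873/ 1088640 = -0.00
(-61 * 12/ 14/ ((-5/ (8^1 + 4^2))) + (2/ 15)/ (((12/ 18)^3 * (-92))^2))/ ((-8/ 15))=-7137391599/ 15167488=-470.57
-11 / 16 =-0.69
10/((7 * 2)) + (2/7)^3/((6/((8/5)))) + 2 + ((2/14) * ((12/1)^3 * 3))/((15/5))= 1284077/5145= 249.58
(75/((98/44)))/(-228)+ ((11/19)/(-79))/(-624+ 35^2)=-13057803/88405898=-0.15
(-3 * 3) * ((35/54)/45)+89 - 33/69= 109783/1242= 88.39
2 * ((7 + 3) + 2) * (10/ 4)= 60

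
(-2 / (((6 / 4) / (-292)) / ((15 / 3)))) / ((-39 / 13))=-5840 / 9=-648.89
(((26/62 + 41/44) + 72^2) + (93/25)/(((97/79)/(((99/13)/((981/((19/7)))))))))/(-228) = -170128676731297/7480469396400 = -22.74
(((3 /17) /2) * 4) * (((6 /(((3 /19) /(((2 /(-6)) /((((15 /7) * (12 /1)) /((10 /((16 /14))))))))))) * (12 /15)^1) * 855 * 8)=-141512 /17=-8324.24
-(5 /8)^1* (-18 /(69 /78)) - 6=309 /46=6.72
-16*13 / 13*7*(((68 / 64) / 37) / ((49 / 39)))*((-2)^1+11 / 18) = 5525 / 1554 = 3.56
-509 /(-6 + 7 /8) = 4072 /41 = 99.32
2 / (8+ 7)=2 / 15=0.13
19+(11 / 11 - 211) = -191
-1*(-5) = 5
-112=-112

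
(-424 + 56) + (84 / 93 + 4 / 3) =-34016 / 93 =-365.76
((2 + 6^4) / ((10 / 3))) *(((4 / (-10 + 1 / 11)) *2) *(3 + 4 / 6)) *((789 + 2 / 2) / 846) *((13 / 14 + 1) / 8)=-18611373 / 71722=-259.49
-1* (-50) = 50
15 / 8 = 1.88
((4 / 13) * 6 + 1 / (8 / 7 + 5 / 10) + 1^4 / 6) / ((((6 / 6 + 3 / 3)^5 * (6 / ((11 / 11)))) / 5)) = 23515 / 344448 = 0.07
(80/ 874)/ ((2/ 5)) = 100/ 437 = 0.23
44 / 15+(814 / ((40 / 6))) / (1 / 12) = 22022 / 15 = 1468.13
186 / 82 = 93 / 41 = 2.27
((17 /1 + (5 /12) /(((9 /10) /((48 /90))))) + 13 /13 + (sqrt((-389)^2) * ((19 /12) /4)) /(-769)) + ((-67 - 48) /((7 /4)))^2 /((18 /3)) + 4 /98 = 737.82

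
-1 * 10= -10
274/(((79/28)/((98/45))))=751856/3555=211.49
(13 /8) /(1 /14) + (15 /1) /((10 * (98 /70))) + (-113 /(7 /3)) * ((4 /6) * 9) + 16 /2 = -1035 /4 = -258.75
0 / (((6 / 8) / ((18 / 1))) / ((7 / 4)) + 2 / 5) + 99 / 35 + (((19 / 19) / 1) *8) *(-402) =-3213.17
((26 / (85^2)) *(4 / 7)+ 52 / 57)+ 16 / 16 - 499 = -1432986122 / 2882775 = -497.09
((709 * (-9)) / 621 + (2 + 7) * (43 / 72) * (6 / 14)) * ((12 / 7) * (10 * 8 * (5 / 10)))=-616060 / 1127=-546.64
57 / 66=19 / 22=0.86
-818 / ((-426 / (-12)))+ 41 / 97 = -155781 / 6887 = -22.62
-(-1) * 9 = 9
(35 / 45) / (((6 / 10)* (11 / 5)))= 175 / 297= 0.59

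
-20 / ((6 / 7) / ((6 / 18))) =-70 / 9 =-7.78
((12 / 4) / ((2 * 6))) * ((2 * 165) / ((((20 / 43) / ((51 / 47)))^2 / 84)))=3332809557 / 88360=37718.53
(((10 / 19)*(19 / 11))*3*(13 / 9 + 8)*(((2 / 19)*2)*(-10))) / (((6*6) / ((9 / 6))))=-4250 / 1881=-2.26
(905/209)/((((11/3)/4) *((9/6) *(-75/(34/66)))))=-0.02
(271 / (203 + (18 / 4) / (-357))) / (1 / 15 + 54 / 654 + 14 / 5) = 52727115 / 116477821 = 0.45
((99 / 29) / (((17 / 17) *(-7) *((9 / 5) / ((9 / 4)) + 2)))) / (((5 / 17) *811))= -1683 / 2304862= -0.00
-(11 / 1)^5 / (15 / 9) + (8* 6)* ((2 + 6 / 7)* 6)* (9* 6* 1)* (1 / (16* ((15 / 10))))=-94779.17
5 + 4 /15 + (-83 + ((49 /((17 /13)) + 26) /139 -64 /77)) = -213177101 /2729265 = -78.11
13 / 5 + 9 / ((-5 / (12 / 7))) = -17 / 35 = -0.49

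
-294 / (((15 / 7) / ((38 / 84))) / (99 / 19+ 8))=-12299 / 15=-819.93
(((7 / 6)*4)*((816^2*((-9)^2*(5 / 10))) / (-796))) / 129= -10487232 / 8557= -1225.57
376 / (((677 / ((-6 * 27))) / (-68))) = 4142016 / 677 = 6118.19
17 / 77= 0.22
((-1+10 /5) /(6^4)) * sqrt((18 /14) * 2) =sqrt(14) /3024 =0.00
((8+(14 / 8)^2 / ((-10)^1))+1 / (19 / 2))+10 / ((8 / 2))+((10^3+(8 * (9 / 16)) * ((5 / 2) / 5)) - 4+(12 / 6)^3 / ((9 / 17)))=28007341 / 27360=1023.66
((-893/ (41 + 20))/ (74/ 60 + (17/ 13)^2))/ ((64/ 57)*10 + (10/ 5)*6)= -129034035/ 602620586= -0.21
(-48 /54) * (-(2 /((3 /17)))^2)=9248 /81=114.17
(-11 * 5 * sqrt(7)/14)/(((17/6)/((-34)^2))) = -11220 * sqrt(7)/7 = -4240.76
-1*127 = -127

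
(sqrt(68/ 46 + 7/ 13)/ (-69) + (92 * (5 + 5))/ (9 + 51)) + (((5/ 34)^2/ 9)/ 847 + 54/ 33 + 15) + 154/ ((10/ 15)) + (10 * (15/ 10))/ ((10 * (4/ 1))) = 4641286007/ 17624376 - sqrt(20033)/ 6877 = 263.32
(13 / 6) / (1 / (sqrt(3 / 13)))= sqrt(39) / 6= 1.04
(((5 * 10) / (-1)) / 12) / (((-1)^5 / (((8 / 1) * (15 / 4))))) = 125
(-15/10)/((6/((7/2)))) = -7/8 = -0.88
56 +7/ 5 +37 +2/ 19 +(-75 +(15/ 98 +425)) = 4139769/ 9310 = 444.66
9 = 9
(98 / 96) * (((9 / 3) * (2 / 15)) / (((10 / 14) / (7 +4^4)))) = 90209 / 600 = 150.35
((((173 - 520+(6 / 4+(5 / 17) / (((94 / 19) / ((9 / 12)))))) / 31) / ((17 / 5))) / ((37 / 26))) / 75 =-28705963 / 934782060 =-0.03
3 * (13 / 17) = 39 / 17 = 2.29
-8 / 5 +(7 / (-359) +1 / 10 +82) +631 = 510843 / 718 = 711.48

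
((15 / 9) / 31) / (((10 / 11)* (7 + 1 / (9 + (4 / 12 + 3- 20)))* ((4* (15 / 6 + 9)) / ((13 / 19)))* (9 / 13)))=0.00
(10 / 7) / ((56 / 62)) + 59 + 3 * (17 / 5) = 34683 / 490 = 70.78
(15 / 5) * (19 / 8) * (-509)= -29013 / 8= -3626.62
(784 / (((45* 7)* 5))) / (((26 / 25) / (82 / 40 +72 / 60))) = 14 / 9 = 1.56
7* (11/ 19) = 77/ 19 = 4.05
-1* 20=-20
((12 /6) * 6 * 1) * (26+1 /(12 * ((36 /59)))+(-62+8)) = -12037 /36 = -334.36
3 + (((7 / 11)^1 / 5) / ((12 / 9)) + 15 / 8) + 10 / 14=17509 / 3080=5.68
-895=-895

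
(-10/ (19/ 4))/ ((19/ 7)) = -280/ 361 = -0.78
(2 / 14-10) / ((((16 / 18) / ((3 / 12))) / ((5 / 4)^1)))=-3105 / 896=-3.47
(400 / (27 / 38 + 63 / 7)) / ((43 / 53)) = 805600 / 15867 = 50.77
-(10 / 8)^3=-125 / 64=-1.95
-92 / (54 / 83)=-3818 / 27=-141.41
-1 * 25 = -25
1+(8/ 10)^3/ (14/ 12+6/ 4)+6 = 899/ 125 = 7.19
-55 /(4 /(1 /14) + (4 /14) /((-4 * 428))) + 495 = 165768185 /335551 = 494.02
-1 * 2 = -2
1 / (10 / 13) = 13 / 10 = 1.30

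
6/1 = 6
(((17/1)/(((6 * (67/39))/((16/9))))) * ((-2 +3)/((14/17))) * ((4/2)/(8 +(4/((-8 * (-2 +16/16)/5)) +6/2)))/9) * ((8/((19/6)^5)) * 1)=15388672/10451613879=0.00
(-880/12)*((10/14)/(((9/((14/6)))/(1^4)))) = -13.58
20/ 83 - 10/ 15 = -106/ 249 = -0.43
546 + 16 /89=48610 /89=546.18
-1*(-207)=207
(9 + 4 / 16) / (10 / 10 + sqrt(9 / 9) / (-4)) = 37 / 3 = 12.33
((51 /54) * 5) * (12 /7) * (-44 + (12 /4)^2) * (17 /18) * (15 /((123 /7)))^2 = -8850625 /45387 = -195.00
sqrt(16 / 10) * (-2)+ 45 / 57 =15 / 19- 4 * sqrt(10) / 5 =-1.74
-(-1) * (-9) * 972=-8748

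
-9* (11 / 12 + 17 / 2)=-339 / 4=-84.75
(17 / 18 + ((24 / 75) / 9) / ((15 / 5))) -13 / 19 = 6979 / 25650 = 0.27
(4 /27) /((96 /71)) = 71 /648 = 0.11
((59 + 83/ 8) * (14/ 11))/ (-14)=-555/ 88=-6.31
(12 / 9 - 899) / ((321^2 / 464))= -1249552 / 309123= -4.04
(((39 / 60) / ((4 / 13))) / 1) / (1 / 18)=1521 / 40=38.02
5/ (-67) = -5/ 67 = -0.07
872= 872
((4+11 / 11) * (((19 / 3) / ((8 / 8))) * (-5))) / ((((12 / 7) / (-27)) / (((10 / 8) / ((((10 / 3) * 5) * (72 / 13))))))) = 8645 / 256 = 33.77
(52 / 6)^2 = 676 / 9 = 75.11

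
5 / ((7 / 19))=95 / 7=13.57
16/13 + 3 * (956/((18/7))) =43546/39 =1116.56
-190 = -190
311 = 311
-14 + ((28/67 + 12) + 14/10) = -61/335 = -0.18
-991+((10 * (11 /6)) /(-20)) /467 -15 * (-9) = -4797035 /5604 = -856.00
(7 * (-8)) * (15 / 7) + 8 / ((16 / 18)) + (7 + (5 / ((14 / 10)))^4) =140921 / 2401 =58.69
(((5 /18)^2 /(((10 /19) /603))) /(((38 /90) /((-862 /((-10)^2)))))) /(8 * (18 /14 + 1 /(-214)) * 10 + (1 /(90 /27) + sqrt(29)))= -16.69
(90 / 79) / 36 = 5 / 158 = 0.03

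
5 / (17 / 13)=65 / 17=3.82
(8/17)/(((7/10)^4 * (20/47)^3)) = 25.44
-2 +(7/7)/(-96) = -193/96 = -2.01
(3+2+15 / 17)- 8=-36 / 17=-2.12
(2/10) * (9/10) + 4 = 209/50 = 4.18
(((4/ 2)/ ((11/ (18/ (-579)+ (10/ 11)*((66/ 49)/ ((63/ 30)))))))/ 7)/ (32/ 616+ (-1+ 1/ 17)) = -310607/ 19263909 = -0.02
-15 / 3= -5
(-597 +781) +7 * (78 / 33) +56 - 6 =2756 / 11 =250.55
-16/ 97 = -0.16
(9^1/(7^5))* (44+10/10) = 405/16807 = 0.02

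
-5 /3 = -1.67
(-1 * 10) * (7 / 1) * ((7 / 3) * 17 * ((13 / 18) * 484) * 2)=-52412360 / 27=-1941198.52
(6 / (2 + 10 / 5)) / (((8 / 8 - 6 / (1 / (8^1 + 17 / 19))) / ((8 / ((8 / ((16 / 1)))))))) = -0.46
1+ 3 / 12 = 5 / 4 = 1.25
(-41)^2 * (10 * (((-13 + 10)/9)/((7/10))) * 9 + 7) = -421931/7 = -60275.86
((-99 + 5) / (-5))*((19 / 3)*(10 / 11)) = 3572 / 33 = 108.24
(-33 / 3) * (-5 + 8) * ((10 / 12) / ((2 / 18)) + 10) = -1155 / 2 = -577.50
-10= -10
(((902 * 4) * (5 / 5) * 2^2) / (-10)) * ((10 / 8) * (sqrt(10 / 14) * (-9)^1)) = 13721.92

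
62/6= 31/3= 10.33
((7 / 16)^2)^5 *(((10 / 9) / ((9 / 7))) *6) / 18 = 9886633715 / 133590662774784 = 0.00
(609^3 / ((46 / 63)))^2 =202481269333433620929 / 2116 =95690580970431767.92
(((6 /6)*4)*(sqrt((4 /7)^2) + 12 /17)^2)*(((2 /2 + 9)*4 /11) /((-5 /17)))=-739328 /9163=-80.69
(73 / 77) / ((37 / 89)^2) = 578233 / 105413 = 5.49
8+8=16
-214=-214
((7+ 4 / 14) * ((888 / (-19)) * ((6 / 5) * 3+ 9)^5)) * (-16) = 102732494078592 / 59375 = 1730231479.22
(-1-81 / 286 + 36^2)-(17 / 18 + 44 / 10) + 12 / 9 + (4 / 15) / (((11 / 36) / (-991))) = 548047 / 1287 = 425.83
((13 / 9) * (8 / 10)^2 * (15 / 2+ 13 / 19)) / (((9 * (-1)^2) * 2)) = 16172 / 38475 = 0.42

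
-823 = -823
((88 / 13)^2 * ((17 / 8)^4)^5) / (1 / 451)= 221789172092164680119977768171 / 3044433348102455296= 72850723511.62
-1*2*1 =-2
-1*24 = -24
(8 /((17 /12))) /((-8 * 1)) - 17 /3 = -325 /51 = -6.37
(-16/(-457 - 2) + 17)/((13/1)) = 7819/5967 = 1.31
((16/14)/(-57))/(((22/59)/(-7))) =236/627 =0.38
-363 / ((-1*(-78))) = -121 / 26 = -4.65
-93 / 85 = -1.09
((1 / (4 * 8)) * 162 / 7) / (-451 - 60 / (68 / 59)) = -1377 / 957824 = -0.00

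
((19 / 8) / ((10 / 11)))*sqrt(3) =209*sqrt(3) / 80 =4.52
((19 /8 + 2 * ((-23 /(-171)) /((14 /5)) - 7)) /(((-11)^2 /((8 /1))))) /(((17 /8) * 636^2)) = -110401 /124495222698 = -0.00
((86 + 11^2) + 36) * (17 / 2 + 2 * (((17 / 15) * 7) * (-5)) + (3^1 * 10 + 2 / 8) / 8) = -521397 / 32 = -16293.66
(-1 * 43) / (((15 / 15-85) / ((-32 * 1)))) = -344 / 21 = -16.38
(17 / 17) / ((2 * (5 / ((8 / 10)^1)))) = 2 / 25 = 0.08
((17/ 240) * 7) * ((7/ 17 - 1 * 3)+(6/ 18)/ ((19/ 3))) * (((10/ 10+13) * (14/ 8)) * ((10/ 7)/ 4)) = -13377/ 1216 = -11.00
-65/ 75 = -13/ 15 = -0.87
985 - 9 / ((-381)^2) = 15887064 / 16129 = 985.00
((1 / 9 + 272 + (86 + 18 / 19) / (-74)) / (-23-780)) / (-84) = 1714213 / 426768804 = 0.00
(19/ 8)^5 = 2476099/ 32768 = 75.56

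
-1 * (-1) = 1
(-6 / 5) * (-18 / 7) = 108 / 35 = 3.09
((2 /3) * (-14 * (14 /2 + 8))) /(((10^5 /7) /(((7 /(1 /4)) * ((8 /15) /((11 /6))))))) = -2744 /34375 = -0.08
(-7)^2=49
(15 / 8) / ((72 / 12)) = 5 / 16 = 0.31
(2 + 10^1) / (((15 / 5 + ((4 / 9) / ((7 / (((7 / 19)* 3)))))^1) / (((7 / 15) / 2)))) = 114 / 125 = 0.91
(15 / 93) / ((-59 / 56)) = -280 / 1829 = -0.15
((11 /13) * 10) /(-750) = -11 /975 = -0.01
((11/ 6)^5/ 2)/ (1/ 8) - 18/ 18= 159107/ 1944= 81.85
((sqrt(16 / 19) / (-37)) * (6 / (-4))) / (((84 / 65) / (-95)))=-325 * sqrt(19) / 518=-2.73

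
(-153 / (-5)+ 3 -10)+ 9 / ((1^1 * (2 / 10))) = 343 / 5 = 68.60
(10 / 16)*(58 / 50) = 29 / 40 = 0.72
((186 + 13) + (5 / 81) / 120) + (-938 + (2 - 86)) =-823.00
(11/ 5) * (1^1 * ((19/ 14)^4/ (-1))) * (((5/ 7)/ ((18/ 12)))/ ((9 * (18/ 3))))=-1433531/ 21781872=-0.07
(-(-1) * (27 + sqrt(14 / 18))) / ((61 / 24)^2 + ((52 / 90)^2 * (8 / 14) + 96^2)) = 302400 * sqrt(7) / 8366788831 + 24494400 / 8366788831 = 0.00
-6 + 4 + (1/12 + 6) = 49/12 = 4.08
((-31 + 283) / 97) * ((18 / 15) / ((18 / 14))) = 1176 / 485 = 2.42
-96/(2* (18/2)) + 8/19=-280/57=-4.91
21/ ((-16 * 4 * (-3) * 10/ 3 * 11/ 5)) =21/ 1408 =0.01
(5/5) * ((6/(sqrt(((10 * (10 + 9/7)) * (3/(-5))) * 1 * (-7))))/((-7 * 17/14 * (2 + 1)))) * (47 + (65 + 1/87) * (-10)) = 104942 * sqrt(474)/350523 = 6.52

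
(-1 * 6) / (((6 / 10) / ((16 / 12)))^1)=-40 / 3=-13.33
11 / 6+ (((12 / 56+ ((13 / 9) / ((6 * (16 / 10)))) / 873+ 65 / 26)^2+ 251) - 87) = 1207102086531601 / 6969346562304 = 173.20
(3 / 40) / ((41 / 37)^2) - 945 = -63537693 / 67240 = -944.94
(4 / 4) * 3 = 3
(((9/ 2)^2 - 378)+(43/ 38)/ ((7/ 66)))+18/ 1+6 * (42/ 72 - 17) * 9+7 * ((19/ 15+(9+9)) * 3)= -2157209/ 2660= -810.98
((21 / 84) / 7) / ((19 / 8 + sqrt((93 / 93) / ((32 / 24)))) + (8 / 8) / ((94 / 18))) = 0.01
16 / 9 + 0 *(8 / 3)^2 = 16 / 9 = 1.78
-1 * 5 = -5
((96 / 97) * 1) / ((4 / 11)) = 264 / 97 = 2.72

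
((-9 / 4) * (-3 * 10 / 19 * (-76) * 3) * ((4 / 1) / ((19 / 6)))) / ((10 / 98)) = -190512 / 19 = -10026.95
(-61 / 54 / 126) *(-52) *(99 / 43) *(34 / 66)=13481 / 24381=0.55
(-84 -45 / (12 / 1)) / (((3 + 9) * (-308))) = 117 / 4928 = 0.02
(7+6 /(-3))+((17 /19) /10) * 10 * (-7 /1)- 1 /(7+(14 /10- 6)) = -383 /228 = -1.68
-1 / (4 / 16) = -4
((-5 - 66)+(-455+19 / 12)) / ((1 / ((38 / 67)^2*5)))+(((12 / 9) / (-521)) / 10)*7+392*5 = 13056634143 / 11693845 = 1116.54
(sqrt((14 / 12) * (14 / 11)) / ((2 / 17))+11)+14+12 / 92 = 119 * sqrt(33) / 66+578 / 23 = 35.49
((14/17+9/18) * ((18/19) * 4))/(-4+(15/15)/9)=-2916/2261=-1.29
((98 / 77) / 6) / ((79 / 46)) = 322 / 2607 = 0.12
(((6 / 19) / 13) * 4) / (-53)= -24 / 13091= -0.00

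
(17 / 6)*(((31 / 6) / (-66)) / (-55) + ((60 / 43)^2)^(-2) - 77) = -2045651022343 / 9408960000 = -217.42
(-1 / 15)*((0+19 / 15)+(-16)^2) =-17.15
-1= -1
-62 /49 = -1.27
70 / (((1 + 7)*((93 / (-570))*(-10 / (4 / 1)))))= 665 / 31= 21.45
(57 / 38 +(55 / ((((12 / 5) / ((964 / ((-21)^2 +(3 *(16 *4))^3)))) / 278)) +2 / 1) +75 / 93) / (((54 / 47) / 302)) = 48345171573613 / 35547368238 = 1360.02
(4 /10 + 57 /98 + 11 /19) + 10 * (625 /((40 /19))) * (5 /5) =55307183 /18620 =2970.31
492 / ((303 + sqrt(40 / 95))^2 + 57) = 4079144694 / 761645443393 - 2832444 * sqrt(38) / 761645443393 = 0.01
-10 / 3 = -3.33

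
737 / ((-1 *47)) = -737 / 47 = -15.68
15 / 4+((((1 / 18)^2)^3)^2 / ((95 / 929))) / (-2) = 3.75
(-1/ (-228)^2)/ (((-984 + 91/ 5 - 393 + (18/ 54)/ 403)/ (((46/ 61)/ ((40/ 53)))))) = 0.00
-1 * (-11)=11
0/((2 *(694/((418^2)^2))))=0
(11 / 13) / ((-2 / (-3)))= 33 / 26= 1.27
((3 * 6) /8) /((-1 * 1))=-9 /4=-2.25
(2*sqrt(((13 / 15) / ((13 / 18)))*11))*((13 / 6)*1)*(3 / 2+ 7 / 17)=169*sqrt(330) / 102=30.10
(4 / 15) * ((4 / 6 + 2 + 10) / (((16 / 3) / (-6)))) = -19 / 5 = -3.80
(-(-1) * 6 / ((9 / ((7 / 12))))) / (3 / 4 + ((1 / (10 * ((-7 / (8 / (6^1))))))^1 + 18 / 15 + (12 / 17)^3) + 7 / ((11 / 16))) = 0.03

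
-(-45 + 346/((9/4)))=-979/9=-108.78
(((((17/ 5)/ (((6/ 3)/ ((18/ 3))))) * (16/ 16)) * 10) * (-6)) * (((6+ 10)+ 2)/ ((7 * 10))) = -5508/ 35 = -157.37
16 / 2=8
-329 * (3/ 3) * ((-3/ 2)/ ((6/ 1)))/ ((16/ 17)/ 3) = 16779/ 64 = 262.17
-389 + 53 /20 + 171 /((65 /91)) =-2939 /20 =-146.95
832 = 832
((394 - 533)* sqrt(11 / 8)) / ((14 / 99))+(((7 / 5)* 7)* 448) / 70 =1568 / 25 - 13761* sqrt(22) / 56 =-1089.87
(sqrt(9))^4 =81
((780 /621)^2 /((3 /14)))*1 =7.36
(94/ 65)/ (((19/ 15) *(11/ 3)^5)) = 68526/ 39779597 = 0.00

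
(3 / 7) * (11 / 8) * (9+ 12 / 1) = 99 / 8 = 12.38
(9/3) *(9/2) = 27/2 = 13.50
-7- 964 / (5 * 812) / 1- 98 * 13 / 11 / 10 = -18.82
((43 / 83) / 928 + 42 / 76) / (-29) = -809569 / 42440224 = -0.02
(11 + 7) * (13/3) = 78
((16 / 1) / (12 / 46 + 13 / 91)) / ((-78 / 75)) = -6440 / 169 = -38.11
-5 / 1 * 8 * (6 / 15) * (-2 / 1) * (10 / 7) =320 / 7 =45.71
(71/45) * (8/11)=568/495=1.15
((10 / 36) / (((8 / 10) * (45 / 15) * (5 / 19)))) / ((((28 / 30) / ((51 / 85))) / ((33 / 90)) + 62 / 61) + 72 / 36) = 63745 / 1052064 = 0.06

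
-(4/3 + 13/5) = -3.93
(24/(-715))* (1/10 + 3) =-372/3575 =-0.10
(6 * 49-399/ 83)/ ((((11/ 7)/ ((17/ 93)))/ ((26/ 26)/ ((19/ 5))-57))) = -93307662/ 48887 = -1908.64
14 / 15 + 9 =149 / 15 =9.93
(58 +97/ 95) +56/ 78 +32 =339893/ 3705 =91.74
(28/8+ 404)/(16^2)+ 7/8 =1263/512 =2.47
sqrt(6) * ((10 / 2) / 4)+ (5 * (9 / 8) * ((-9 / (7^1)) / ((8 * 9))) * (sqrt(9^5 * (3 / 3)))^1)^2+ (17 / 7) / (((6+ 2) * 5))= 5 * sqrt(6) / 4+ 597932053 / 1003520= 598.90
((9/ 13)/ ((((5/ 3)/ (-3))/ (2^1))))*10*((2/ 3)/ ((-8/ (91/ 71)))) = 189/ 71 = 2.66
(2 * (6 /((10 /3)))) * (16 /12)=24 /5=4.80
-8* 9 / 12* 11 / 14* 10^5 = -3300000 / 7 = -471428.57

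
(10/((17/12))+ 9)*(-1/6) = -91/34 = -2.68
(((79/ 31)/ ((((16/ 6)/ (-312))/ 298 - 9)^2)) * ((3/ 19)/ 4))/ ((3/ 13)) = 312115045203/ 57997240892725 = 0.01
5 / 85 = 1 / 17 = 0.06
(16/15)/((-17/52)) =-832/255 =-3.26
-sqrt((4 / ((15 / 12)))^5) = -1024 * sqrt(5) / 125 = -18.32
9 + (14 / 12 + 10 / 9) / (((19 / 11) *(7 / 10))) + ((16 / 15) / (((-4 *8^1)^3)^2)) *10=437147140495 / 40164655104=10.88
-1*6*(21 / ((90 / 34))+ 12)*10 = -1196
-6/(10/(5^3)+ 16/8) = -75/26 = -2.88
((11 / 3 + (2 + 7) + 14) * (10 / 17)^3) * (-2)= -160000 / 14739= -10.86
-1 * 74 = -74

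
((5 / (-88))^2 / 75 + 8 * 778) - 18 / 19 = 2746905235 / 441408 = 6223.05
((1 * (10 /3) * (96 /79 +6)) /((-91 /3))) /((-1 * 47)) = 5700 /337883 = 0.02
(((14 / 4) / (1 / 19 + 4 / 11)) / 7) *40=4180 / 87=48.05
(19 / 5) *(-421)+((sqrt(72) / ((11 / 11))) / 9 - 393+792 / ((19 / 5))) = -169516 / 95+2 *sqrt(2) / 3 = -1783.44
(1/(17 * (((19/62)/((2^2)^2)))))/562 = 496/90763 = 0.01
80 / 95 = 16 / 19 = 0.84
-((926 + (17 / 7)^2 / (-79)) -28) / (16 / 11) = -38234559 / 61936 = -617.32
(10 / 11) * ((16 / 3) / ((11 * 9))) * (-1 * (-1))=0.05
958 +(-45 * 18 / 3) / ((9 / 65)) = -992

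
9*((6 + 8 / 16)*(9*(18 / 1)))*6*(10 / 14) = 284310 / 7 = 40615.71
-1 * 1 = -1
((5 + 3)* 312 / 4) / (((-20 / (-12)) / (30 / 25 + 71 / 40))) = 27846 / 25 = 1113.84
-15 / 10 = -3 / 2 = -1.50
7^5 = 16807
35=35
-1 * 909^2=-826281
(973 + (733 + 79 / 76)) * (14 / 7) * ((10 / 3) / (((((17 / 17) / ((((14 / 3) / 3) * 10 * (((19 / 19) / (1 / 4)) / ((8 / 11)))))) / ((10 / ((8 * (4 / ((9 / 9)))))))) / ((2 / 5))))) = 9249625 / 76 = 121705.59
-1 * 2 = -2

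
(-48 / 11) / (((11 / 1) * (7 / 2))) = -96 / 847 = -0.11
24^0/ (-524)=-1/ 524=-0.00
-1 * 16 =-16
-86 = -86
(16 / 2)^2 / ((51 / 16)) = 1024 / 51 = 20.08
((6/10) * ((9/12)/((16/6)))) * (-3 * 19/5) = -1539/800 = -1.92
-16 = -16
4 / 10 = 2 / 5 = 0.40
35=35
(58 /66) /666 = 29 /21978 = 0.00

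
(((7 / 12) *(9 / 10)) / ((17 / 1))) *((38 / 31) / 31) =399 / 326740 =0.00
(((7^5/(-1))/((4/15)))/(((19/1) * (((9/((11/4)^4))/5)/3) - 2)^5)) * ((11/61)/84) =277625001815060037546993921875/38843951921925465572004602368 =7.15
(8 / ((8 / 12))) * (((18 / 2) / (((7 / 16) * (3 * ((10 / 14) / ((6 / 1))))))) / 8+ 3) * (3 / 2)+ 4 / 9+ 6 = 8552 / 45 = 190.04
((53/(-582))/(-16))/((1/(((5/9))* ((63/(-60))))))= -371/111744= -0.00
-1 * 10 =-10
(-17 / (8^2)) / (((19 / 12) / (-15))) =765 / 304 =2.52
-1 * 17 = -17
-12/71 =-0.17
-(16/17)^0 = -1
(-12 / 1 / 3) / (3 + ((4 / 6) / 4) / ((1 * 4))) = -96 / 73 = -1.32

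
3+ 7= 10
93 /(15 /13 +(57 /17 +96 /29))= 198679 /16700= 11.90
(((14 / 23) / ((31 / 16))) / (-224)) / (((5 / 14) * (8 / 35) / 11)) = -0.19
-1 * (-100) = 100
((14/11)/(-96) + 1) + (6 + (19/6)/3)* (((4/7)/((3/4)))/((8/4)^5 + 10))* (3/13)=3076301/3027024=1.02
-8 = -8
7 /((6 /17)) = 119 /6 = 19.83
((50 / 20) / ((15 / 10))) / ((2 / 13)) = 65 / 6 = 10.83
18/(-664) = -9/332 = -0.03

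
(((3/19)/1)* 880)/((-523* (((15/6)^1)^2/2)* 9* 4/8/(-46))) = 129536/149055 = 0.87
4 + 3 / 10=43 / 10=4.30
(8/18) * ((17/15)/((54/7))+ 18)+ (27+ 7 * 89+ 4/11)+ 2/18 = 26404163/40095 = 658.54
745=745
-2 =-2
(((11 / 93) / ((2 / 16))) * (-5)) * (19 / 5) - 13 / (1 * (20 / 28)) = -36.18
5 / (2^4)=5 / 16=0.31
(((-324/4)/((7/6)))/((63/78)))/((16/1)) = -1053/196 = -5.37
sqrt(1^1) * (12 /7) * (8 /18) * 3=16 /7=2.29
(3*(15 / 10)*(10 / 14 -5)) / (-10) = 27 / 14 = 1.93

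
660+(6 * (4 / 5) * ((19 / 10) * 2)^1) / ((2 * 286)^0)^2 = 16956 / 25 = 678.24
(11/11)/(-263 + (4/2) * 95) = -1/73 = -0.01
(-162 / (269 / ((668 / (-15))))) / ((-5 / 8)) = -42.91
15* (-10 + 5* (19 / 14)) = -675 / 14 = -48.21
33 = 33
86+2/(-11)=944/11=85.82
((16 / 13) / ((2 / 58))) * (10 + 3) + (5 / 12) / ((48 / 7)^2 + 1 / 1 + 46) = 464.00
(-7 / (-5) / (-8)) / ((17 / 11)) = -77 / 680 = -0.11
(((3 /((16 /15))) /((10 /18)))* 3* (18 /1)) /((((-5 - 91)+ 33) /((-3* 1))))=729 /56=13.02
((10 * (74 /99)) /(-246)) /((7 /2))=-740 /85239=-0.01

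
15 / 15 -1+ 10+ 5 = 15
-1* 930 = -930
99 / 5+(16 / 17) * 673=653.21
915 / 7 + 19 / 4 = 3793 / 28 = 135.46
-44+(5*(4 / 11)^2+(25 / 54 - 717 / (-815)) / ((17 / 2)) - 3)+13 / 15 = -410223059 / 9052857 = -45.31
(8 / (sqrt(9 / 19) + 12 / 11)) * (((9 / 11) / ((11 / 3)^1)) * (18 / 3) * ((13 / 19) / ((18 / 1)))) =416 / 671 -104 * sqrt(19) / 1159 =0.23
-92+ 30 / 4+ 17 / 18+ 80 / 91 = -67712 / 819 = -82.68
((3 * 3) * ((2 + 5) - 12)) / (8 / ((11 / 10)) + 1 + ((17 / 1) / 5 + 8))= -2475 / 1082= -2.29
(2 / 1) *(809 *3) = 4854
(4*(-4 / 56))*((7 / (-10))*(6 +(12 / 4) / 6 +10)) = 33 / 10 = 3.30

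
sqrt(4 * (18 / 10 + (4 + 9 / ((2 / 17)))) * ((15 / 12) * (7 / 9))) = sqrt(11522) / 6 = 17.89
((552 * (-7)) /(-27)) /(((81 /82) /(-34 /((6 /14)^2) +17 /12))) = -174609652 /6561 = -26613.27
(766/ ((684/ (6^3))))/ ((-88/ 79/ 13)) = -1180023/ 418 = -2823.02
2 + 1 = 3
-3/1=-3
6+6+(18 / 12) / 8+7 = 307 / 16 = 19.19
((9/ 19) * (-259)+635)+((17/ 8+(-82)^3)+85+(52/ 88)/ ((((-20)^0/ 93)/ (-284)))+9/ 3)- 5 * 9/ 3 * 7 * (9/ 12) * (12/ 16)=-1894147647/ 3344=-566431.71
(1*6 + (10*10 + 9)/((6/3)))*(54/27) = 121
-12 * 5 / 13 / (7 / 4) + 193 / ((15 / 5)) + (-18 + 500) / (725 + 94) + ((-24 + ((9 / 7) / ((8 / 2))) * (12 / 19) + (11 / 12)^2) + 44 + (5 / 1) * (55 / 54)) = 88.42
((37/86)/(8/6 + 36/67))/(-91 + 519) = 7437/13839808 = 0.00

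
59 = 59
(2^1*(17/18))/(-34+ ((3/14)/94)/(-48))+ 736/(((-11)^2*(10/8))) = 3750411584/779620545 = 4.81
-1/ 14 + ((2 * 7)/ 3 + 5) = 9.60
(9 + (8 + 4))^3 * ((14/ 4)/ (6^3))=2401/ 16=150.06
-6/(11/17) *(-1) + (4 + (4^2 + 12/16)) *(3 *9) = 25059/44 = 569.52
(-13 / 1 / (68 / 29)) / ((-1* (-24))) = -0.23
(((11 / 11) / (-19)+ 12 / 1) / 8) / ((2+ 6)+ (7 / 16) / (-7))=454 / 2413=0.19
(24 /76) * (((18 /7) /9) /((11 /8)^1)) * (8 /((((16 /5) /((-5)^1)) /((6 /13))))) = -7200 /19019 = -0.38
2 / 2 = 1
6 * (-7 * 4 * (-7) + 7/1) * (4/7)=696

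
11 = 11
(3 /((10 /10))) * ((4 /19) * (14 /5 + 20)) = 72 /5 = 14.40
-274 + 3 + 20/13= -3503/13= -269.46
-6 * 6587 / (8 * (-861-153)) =6587 / 1352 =4.87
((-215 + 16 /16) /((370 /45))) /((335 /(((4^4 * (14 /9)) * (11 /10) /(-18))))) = 1054592 /557775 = 1.89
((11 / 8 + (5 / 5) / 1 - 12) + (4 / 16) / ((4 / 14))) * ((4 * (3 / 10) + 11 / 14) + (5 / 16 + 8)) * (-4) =5767 / 16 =360.44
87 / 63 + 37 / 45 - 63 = -19151 / 315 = -60.80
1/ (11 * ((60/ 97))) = 0.15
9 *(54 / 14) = 243 / 7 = 34.71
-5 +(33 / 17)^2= -356 / 289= -1.23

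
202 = 202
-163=-163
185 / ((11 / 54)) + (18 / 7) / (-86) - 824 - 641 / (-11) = 471568 / 3311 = 142.42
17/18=0.94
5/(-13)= -5/13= -0.38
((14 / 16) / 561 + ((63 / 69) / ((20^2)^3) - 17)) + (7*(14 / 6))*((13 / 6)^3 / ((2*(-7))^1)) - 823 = -851.86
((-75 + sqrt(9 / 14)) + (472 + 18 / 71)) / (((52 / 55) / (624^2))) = 617760 * sqrt(14) / 7 + 11615947200 / 71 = 163935096.75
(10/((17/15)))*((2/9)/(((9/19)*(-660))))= -95/15147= -0.01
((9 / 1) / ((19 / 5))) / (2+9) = 45 / 209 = 0.22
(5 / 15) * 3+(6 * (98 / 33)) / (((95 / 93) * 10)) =14339 / 5225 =2.74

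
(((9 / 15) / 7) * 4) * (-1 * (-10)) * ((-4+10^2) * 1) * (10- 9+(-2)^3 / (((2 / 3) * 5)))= -2304 / 5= -460.80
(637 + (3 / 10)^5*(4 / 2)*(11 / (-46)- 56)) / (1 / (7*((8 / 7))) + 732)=1464471359 / 1683887500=0.87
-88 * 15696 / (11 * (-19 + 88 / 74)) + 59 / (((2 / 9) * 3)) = 9408675 / 1318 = 7138.60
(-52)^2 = 2704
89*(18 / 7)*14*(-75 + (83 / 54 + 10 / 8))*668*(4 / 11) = -168605872 / 3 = -56201957.33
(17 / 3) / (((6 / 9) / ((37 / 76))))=4.14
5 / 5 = 1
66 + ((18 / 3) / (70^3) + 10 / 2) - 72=-171497 / 171500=-1.00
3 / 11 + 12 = 135 / 11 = 12.27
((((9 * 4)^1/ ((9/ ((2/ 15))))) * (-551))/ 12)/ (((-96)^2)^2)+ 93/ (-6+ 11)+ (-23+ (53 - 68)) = -7414795579/ 382205952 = -19.40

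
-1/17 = -0.06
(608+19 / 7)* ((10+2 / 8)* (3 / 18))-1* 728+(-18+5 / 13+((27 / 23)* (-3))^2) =310.09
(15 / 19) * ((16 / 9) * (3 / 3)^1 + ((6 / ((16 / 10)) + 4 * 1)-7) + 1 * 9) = 2075 / 228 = 9.10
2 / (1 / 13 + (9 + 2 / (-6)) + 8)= 78 / 653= 0.12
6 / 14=3 / 7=0.43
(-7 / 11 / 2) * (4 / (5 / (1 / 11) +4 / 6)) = -42 / 1837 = -0.02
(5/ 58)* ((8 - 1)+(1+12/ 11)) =250/ 319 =0.78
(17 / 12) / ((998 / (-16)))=-34 / 1497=-0.02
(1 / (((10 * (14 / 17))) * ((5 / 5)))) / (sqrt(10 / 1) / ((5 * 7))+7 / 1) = 833 / 48012 - 17 * sqrt(10) / 240060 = 0.02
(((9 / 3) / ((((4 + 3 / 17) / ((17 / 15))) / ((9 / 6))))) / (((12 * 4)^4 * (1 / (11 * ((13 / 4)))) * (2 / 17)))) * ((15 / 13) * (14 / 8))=0.00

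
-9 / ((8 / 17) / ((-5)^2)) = -3825 / 8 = -478.12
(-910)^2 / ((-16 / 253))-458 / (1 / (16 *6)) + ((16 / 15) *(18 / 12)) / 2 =-262765969 / 20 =-13138298.45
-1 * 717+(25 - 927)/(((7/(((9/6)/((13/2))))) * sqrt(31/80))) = -717 - 10824 * sqrt(155)/2821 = -764.77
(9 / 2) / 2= 9 / 4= 2.25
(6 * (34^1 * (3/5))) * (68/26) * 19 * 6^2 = 14232672/65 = 218964.18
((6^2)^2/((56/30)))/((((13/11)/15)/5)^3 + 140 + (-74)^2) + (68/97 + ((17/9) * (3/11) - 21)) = -1389185993895983812/70659841551478179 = -19.66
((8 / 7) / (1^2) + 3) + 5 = 64 / 7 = 9.14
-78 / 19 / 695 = -78 / 13205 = -0.01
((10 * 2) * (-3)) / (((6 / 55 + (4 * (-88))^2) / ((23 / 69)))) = -0.00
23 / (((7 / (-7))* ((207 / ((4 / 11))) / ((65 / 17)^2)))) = -16900 / 28611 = -0.59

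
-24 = -24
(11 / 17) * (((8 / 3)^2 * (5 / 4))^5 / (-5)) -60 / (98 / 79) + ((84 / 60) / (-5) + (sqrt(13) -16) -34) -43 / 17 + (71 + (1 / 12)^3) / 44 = -25212797772424429 / 3462822316800 + sqrt(13) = -7277.39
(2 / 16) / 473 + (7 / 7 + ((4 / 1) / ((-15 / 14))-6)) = -495689 / 56760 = -8.73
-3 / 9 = -1 / 3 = -0.33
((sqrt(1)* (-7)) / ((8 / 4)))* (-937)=6559 / 2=3279.50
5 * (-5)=-25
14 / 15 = 0.93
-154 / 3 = -51.33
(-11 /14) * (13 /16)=-143 /224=-0.64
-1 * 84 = -84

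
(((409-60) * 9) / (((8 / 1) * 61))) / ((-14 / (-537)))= 1686717 / 6832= 246.88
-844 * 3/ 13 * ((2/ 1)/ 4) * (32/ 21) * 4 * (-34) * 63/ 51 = 324096/ 13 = 24930.46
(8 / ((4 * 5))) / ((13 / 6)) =0.18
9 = 9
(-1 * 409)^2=167281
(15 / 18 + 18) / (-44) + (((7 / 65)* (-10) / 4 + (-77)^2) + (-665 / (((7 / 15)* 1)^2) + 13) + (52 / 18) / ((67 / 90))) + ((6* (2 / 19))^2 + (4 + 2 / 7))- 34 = 1663190307379 / 581068488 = 2862.30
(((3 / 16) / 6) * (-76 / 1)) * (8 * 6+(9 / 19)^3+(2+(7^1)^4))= -8406069 / 1444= -5821.38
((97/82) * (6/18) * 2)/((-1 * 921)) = -97/113283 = -0.00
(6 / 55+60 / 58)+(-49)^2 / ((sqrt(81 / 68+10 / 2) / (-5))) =1824 / 1595 - 24010 * sqrt(7157) / 421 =-4823.61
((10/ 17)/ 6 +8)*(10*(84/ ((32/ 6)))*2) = 43365/ 17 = 2550.88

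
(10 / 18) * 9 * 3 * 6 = 90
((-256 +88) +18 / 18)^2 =27889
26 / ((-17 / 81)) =-123.88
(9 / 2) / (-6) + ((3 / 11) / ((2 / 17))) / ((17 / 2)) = -21 / 44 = -0.48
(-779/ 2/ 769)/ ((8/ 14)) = -5453/ 6152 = -0.89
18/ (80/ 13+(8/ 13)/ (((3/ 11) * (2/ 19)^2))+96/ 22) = 3861/ 45937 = 0.08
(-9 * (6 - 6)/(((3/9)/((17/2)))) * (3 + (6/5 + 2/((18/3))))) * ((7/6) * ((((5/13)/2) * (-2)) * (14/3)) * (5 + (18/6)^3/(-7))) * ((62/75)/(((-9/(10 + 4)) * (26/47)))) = 0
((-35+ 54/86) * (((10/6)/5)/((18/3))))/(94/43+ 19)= -739/8199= -0.09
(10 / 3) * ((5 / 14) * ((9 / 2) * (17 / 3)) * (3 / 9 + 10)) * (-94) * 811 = -502191475 / 21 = -23913879.76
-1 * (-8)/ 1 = 8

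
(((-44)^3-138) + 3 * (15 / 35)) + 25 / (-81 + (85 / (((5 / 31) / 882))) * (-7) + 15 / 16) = -4441834695115 / 52060449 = -85320.71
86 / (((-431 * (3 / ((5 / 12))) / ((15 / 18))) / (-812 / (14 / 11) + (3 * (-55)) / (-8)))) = 5309425 / 372384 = 14.26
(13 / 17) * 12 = 156 / 17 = 9.18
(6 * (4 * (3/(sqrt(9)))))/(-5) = -24/5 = -4.80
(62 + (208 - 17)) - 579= -326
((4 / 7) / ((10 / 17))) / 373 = 34 / 13055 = 0.00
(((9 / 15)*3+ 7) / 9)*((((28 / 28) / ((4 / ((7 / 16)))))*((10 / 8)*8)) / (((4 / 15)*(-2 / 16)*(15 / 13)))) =-1001 / 36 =-27.81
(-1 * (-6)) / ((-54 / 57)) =-19 / 3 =-6.33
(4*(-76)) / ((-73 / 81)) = 24624 / 73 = 337.32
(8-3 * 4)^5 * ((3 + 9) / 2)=-6144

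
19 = 19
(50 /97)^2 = 0.27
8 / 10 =4 / 5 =0.80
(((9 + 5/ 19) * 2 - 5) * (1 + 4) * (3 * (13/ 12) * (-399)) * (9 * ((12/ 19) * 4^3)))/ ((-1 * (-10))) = -60619104/ 19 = -3190479.16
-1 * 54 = -54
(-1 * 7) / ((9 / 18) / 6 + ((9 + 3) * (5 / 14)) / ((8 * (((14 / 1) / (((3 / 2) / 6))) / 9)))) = -32928 / 797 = -41.31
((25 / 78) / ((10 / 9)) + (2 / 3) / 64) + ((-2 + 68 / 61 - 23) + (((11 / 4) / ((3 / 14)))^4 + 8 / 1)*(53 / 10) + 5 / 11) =4063524257779 / 28262520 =143777.85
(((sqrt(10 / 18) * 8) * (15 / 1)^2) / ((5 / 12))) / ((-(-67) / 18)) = 25920 * sqrt(5) / 67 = 865.06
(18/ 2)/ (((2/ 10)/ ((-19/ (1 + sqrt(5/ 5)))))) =-427.50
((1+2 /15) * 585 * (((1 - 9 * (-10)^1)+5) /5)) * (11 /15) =233376 /25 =9335.04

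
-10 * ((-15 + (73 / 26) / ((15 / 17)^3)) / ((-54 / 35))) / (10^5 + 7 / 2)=-6703207 / 9477331695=-0.00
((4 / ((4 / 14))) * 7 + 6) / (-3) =-104 / 3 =-34.67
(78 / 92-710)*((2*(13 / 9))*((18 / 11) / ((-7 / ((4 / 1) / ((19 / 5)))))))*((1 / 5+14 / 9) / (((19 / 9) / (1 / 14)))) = 134007068 / 4475317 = 29.94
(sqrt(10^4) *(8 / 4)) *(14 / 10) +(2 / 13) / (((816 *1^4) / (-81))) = 495013 / 1768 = 279.98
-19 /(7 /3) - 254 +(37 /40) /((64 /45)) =-937189 /3584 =-261.49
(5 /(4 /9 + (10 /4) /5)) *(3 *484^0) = 270 /17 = 15.88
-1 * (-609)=609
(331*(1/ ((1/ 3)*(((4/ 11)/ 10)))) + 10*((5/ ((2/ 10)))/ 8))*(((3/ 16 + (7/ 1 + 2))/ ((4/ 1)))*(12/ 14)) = 6889365/ 128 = 53823.16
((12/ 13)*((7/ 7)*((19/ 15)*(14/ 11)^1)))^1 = 1064/ 715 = 1.49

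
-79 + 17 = -62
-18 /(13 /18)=-324 /13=-24.92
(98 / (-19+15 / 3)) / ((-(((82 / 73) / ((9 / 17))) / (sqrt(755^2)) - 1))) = -496035 / 70663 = -7.02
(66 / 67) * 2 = 132 / 67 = 1.97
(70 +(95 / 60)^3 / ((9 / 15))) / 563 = 397175 / 2918592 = 0.14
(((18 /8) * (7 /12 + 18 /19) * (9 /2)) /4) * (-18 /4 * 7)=-593649 /4864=-122.05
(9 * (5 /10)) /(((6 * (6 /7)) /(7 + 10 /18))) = 119 /18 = 6.61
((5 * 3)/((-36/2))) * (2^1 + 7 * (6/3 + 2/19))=-13.95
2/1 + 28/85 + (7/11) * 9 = 7533/935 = 8.06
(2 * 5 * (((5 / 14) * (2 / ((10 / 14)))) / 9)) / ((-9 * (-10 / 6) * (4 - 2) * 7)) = 1 / 189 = 0.01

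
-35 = -35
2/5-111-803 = -4568/5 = -913.60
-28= -28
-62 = -62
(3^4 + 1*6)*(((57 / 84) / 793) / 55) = 0.00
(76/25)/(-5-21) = -38/325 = -0.12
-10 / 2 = -5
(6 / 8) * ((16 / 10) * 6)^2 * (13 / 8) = 2808 / 25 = 112.32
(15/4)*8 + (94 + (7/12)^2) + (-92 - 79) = -6719/144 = -46.66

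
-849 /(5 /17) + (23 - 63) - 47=-14868 /5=-2973.60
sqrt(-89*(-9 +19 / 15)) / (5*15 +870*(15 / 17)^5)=2839714*sqrt(38715) / 11507182875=0.05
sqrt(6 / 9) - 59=-59 + sqrt(6) / 3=-58.18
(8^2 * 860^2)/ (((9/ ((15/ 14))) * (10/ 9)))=35500800/ 7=5071542.86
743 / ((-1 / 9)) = -6687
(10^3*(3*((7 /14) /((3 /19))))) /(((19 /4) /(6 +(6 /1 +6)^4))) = 41484000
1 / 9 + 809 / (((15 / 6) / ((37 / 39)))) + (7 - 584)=-157882 / 585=-269.88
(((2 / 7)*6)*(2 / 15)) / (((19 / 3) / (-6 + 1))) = -24 / 133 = -0.18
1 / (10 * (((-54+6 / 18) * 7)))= -3 / 11270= -0.00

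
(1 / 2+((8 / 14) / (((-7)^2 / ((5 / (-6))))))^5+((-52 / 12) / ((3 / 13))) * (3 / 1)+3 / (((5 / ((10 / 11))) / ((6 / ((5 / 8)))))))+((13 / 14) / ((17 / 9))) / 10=-43619513387629889845 / 862935770293279452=-50.55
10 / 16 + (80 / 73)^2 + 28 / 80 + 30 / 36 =1924393 / 639480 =3.01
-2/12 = -1/6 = -0.17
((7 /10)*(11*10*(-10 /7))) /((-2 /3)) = 165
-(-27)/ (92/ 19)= 513/ 92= 5.58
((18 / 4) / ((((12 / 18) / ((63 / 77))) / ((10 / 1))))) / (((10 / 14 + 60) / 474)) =431.16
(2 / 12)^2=1 / 36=0.03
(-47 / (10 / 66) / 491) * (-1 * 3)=1.90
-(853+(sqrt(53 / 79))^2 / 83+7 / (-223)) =-852.98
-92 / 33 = -2.79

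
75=75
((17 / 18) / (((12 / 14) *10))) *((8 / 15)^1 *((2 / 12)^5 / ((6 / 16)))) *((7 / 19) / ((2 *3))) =833 / 673158600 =0.00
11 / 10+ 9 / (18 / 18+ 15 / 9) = 179 / 40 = 4.48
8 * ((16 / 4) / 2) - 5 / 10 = 31 / 2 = 15.50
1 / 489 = 0.00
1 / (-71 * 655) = -1 / 46505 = -0.00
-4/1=-4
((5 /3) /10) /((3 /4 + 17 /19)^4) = 16681088 /732421875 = 0.02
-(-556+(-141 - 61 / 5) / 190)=264483 / 475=556.81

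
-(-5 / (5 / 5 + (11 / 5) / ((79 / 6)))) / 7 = 0.61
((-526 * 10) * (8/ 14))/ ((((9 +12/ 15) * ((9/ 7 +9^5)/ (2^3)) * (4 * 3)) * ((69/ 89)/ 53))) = -124057100/ 524078667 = -0.24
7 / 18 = 0.39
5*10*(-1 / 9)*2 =-11.11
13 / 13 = 1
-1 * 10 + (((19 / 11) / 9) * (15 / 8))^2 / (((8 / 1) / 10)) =-2742715 / 278784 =-9.84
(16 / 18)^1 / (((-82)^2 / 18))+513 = 862357 / 1681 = 513.00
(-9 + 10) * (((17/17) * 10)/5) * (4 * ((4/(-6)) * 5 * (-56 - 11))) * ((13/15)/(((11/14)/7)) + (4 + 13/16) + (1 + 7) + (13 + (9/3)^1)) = 6462083/99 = 65273.57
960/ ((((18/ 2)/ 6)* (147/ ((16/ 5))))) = 2048/ 147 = 13.93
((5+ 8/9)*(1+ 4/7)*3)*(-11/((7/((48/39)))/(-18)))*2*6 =7387776/637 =11597.76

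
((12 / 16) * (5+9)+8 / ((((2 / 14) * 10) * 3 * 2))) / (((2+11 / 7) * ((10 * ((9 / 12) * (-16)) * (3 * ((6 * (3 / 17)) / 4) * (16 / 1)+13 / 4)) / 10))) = -5831 / 348750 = -0.02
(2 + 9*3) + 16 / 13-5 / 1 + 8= 432 / 13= 33.23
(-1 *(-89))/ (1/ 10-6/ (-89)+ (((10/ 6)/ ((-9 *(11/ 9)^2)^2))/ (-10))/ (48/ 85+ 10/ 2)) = 532.14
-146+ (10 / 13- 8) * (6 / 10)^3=-239788 / 1625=-147.56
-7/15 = -0.47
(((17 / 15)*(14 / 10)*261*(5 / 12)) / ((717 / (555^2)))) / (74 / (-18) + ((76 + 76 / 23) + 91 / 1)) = 14669320995 / 32888312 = 446.03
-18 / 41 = -0.44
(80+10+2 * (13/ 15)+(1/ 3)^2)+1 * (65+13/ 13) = 7103/ 45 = 157.84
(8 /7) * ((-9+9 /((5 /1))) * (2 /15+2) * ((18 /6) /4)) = -2304 /175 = -13.17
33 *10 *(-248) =-81840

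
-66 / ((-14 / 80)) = 2640 / 7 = 377.14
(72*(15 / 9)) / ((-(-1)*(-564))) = -10 / 47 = -0.21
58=58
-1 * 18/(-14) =9/7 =1.29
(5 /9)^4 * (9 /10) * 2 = 125 /729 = 0.17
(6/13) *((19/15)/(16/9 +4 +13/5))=342/4901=0.07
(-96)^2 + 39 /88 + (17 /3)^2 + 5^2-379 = 7044487 /792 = 8894.55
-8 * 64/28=-128/7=-18.29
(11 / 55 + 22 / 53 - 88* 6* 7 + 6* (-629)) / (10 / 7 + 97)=-13855709 / 182585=-75.89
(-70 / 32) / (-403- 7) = 7 / 1312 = 0.01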